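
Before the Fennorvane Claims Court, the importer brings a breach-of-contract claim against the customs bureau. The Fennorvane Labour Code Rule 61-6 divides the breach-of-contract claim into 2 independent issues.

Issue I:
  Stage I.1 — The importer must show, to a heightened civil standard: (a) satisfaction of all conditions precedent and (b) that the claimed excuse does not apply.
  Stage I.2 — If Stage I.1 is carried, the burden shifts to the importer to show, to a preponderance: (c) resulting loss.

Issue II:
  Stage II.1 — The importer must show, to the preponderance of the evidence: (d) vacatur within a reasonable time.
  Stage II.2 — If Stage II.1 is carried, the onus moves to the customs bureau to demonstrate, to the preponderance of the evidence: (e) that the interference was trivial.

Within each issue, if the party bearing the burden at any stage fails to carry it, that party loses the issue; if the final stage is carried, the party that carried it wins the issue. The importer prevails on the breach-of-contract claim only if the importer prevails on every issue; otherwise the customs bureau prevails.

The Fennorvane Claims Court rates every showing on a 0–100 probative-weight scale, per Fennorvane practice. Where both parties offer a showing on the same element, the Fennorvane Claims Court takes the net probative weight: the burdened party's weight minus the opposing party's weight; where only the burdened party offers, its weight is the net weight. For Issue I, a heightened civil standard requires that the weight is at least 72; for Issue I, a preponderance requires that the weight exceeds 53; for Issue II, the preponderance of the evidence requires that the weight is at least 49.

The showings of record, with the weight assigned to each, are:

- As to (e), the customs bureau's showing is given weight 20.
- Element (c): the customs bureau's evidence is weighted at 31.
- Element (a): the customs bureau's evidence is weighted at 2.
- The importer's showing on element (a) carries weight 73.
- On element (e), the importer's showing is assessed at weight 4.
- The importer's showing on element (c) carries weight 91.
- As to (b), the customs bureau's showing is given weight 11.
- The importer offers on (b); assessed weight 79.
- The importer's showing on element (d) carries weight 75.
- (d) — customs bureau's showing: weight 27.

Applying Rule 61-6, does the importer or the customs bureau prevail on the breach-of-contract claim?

customs bureau

— Issue I —
Stage I.1 (importer, a heightened civil standard, weight is at least 72): (a) net 73−2=71 < 72 — fails; (b) net 79−11=68 < 72 — fails.
  The importer does not carry Stage I.1.
The analysis ends at Stage I.1; the customs bureau prevails on this issue.
— Issue II —
Stage II.1 (importer, the preponderance of the evidence, weight is at least 49): (d) net 75−27=48 < 49 — fails.
  The importer does not carry Stage II.1.
The customs bureau prevails on this issue.
Per-issue: Issue I → customs bureau; Issue II → customs bureau. The importer must prevail on every issue; overall, the customs bureau prevails.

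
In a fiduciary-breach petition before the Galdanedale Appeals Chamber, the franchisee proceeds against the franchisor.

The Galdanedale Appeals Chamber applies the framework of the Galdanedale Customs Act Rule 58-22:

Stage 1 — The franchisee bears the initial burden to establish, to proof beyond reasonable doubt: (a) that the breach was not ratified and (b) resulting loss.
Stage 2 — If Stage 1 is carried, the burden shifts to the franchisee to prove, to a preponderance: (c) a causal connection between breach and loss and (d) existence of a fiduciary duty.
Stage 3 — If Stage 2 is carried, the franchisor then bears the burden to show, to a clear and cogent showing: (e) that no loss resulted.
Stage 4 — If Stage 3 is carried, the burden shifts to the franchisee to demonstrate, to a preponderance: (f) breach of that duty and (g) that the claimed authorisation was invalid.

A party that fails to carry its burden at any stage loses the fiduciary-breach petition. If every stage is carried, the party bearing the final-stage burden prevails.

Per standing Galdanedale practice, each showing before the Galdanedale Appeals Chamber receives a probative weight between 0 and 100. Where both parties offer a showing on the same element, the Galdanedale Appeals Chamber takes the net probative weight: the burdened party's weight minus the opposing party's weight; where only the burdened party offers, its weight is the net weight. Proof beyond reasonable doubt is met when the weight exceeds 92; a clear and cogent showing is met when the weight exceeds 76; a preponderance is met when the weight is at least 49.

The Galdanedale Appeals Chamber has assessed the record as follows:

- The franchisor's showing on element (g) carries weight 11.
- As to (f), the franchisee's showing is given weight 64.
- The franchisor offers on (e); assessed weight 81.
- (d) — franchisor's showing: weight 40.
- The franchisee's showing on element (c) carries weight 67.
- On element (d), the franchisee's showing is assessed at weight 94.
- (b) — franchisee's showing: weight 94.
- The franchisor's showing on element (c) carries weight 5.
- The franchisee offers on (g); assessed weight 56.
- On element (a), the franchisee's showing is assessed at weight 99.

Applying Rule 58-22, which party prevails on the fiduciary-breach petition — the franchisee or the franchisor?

Stage 1 — burden on franchisee; standard: proof beyond reasonable doubt (weight exceeds 92).
    (a): 99 > 92 [met]
    (b): 94 > 92 [met]
  All elements met. The franchisee retains the burden for Stage 2.
Stage 2 — burden on franchisee; standard: a preponderance (weight is at least 49).
    (c): 67 − 5 = 62 ≥ 49 [met]
    (d): 94 − 40 = 54 ≥ 49 [met]
  Stage 2 is satisfied; the onus moves to the franchisor.
Stage 3 — burden on franchisor; standard: a clear and cogent showing (weight exceeds 76).
    (e): 81 > 76 [met]
  Stage 3 carried; the burden shifts to the franchisee.
Stage 4 — burden on franchisee; standard: a preponderance (weight is at least 49).
    (f): 64 ≥ 49 [met]
    (g): 56 − 11 = 45 < 49 [not met]
  Not every element is met, so the franchisee fails to carry Stage 4.
So the franchisor prevails.

franchisor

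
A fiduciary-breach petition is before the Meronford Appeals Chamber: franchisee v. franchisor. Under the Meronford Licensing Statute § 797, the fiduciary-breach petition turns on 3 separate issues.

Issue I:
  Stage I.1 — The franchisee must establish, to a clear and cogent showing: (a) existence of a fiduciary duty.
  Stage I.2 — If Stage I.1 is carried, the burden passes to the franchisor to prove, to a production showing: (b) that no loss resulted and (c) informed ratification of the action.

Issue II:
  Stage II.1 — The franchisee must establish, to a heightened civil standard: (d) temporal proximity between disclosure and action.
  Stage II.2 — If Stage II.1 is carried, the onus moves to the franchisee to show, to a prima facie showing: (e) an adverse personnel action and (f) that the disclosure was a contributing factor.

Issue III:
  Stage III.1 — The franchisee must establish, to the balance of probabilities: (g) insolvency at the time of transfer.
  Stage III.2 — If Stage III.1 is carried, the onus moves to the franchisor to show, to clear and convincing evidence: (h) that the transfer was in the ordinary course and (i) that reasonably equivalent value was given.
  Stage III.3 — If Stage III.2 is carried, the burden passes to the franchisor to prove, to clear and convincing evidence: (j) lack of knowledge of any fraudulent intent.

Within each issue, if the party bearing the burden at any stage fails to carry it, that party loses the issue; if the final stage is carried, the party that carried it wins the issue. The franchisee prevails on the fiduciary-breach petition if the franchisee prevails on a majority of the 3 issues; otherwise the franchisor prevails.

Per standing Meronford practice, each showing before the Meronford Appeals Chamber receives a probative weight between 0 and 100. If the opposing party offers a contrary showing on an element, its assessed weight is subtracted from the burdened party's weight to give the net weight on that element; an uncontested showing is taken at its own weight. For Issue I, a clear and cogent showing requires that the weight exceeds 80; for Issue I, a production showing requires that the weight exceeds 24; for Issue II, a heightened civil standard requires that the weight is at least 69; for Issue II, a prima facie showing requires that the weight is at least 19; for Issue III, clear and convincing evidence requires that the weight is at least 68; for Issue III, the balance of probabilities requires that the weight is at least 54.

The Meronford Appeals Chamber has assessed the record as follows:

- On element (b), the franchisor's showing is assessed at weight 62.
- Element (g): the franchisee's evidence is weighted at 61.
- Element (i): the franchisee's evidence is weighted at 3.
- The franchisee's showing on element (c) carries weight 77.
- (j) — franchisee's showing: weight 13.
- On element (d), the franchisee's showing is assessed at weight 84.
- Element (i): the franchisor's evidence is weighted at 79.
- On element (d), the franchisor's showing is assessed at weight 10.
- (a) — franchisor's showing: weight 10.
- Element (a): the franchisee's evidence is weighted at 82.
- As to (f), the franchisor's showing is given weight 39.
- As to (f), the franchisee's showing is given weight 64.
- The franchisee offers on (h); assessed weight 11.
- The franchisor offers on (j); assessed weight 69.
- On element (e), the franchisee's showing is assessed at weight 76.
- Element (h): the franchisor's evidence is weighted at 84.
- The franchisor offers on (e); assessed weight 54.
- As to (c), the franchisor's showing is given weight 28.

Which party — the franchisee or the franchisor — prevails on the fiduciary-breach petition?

franchisee

— Issue I —
Stage I.1 (franchisee, a clear and cogent showing, weight exceeds 80): (a) net 82−10=72 ≤ 80 — fails.
  The franchisee does not carry Stage I.1.
The analysis ends at Stage I.1; the franchisor prevails on this issue.
— Issue II —
Stage II.1 (franchisee, a heightened civil standard, weight is at least 69): (d) net 84−10=74 ≥ 69 — meets.
  Stage II.1 is satisfied; the franchisee continues to bear the burden.
Stage II.2 (franchisee, a prima facie showing, weight is at least 19): (e) net 76−54=22 ≥ 19 — meets; (f) net 64−39=25 ≥ 19 — meets.
  All elements met at the final stage.
Every stage carried; the franchisee prevails on this issue.
— Issue III —
Stage III.1 — burden on franchisee; standard: the balance of probabilities (weight is at least 54).
    (g): 61 ≥ 54 [met]
  All elements met. The burden passes to the franchisor.
Stage III.2 — burden on franchisor; standard: clear and convincing evidence (weight is at least 68).
    (h): 84 − 11 = 73 ≥ 68 [met]
    (i): 79 − 3 = 76 ≥ 68 [met]
  All elements met. The franchisor retains the burden for Stage III.3.
Stage III.3 — burden on franchisor; standard: clear and convincing evidence (weight is at least 68).
    (j): 69 − 13 = 56 < 68 [not met]
  The franchisor does not carry Stage III.3.
The analysis ends at Stage III.3; the franchisee prevails on this issue.
Per-issue: Issue I → franchisor; Issue II → franchisee; Issue III → franchisee. The franchisee must prevail on a majority of issues; overall, the franchisee prevails.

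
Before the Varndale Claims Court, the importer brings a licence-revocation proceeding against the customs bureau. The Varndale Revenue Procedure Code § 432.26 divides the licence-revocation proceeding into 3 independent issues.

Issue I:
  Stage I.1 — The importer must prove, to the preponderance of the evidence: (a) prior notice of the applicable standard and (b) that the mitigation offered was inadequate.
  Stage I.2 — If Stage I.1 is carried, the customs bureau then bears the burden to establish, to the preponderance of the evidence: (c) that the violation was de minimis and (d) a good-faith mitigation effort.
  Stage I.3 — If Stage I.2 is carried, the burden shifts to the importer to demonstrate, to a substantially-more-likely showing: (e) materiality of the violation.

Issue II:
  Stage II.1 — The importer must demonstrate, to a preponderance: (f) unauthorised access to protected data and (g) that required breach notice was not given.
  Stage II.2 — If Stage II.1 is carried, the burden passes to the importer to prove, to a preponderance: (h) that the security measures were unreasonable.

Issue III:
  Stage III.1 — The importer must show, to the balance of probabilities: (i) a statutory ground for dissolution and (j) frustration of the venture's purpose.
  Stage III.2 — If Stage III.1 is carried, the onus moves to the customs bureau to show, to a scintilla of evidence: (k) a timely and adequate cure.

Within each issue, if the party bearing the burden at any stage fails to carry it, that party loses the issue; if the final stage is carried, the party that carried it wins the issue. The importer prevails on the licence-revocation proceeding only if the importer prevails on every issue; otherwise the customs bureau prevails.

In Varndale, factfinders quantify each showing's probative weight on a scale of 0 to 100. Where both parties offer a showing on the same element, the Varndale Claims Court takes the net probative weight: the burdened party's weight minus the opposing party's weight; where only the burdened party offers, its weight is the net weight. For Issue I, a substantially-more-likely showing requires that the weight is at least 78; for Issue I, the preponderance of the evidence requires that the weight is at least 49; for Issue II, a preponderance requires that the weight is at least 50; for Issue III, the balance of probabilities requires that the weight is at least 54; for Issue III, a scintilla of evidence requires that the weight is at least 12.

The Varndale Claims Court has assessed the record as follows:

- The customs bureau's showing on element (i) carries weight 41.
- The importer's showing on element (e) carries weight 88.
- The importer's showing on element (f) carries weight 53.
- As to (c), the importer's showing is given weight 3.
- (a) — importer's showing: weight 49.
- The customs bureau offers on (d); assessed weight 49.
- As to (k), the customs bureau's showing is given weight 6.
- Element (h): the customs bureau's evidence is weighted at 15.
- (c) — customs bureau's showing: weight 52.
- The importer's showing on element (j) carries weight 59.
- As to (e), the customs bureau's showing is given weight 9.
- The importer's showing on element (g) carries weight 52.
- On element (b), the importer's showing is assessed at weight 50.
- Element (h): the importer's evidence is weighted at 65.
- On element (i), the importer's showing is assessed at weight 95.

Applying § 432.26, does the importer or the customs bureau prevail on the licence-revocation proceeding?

importer

— Issue I —
At Stage I.1 the importer must meet the preponderance of the evidence (weight is at least 49): on (a) the weight is 49, ≥ 49, so (a) meets the standard; on (b) the weight is 50, ≥ 49, so (b) meets the standard.
  Stage I.1 is satisfied; the onus moves to the customs bureau.
At Stage I.2 the customs bureau must meet the preponderance of the evidence (weight is at least 49): on (c) the weight is 52 less the opposing 3 gives net 49, which does reach 49, so (c) meets the standard; on (d) the weight is 49, which does reach 49, so (d) meets the standard.
  Stage I.2 is satisfied; the onus moves to the importer.
At Stage I.3 the importer must meet a substantially-more-likely showing (weight is at least 78): on (e) the weight is 88 less the opposing 9 gives net 79, which does reach 78, so (e) meets the standard.
  All elements met at the final stage.
With every stage satisfied, the importer prevails on this issue.
— Issue II —
Stage II.1 — burden on importer; standard: a preponderance (weight is at least 50).
    (f): 53 ≥ 50 [met]
    (g): 52 ≥ 50 [met]
  Stage II.1 is satisfied; the importer continues to bear the burden.
Stage II.2 — burden on importer; standard: a preponderance (weight is at least 50).
    (h): 65 − 15 = 50 ≥ 50 [met]
  The importer carries the last stage.
Every stage carried; the importer prevails on this issue.
— Issue III —
At Stage III.1 the importer must meet the balance of probabilities (weight is at least 54): on (i) the weight is 95 less the opposing 41 gives net 54, ≥ 54, so (i) meets the standard; on (j) the weight is 59, which does reach 54, so (j) meets the standard.
  All elements met. The burden passes to the customs bureau.
At Stage III.2 the customs bureau must meet a scintilla of evidence (weight is at least 12): on (k) the weight is 6, which does not reach 12, so (k) does not meet the standard.
  Not every element is met, so the customs bureau fails to carry Stage III.2.
The analysis ends at Stage III.2; the importer prevails on this issue.
Per-issue: Issue I → importer; Issue II → importer; Issue III → importer. The importer must prevail on every issue; overall, the importer prevails.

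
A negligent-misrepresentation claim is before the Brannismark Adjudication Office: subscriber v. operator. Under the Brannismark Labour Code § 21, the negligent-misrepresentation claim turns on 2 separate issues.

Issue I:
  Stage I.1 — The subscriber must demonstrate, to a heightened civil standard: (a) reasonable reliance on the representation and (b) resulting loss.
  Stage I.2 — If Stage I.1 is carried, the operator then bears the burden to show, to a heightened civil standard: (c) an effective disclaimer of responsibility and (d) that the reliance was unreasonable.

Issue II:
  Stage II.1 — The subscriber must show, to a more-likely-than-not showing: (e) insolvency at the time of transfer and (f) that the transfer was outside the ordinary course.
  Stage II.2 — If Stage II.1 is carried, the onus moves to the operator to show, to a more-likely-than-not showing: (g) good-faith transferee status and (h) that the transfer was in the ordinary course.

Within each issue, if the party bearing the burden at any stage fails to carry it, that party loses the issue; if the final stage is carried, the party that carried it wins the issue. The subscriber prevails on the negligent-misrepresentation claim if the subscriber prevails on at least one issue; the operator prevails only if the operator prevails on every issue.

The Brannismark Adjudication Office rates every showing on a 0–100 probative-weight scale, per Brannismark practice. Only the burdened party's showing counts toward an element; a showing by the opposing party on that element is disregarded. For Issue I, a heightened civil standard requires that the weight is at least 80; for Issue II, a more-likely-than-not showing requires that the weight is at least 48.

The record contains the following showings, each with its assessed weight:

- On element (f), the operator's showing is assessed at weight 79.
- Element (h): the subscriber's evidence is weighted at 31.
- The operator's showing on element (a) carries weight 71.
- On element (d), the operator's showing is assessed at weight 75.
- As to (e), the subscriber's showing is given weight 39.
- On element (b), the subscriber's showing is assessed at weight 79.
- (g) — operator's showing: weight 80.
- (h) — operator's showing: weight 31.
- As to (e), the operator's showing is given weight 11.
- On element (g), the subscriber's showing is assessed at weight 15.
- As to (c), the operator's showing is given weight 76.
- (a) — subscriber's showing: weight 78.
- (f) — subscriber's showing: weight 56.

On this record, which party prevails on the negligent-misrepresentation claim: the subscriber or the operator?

— Issue I —
Stage I.1 — burden on subscriber; standard: a heightened civil standard (weight is at least 80).
    (a): 78 (operator's 71 disregarded) < 80 [not met]
    (b): 79 < 80 [not met]
  Stage I.1 not carried; the subscriber fails its burden.
The operator prevails on this issue.
— Issue II —
At Stage II.1 the subscriber must meet a more-likely-than-not showing (weight is at least 48): on (e) the weight is 39 (the operator's 11 is given no effect), < 48, so (e) does not meet the standard; on (f) the weight is 56 (the operator's 79 is given no effect), ≥ 48, so (f) meets the standard.
  Stage II.1 not carried; the subscriber fails its burden.
The analysis ends at Stage II.1; the operator prevails on this issue.
Per-issue: Issue I → operator; Issue II → operator. The subscriber must prevail on at least one issue; overall, the operator prevails.

operator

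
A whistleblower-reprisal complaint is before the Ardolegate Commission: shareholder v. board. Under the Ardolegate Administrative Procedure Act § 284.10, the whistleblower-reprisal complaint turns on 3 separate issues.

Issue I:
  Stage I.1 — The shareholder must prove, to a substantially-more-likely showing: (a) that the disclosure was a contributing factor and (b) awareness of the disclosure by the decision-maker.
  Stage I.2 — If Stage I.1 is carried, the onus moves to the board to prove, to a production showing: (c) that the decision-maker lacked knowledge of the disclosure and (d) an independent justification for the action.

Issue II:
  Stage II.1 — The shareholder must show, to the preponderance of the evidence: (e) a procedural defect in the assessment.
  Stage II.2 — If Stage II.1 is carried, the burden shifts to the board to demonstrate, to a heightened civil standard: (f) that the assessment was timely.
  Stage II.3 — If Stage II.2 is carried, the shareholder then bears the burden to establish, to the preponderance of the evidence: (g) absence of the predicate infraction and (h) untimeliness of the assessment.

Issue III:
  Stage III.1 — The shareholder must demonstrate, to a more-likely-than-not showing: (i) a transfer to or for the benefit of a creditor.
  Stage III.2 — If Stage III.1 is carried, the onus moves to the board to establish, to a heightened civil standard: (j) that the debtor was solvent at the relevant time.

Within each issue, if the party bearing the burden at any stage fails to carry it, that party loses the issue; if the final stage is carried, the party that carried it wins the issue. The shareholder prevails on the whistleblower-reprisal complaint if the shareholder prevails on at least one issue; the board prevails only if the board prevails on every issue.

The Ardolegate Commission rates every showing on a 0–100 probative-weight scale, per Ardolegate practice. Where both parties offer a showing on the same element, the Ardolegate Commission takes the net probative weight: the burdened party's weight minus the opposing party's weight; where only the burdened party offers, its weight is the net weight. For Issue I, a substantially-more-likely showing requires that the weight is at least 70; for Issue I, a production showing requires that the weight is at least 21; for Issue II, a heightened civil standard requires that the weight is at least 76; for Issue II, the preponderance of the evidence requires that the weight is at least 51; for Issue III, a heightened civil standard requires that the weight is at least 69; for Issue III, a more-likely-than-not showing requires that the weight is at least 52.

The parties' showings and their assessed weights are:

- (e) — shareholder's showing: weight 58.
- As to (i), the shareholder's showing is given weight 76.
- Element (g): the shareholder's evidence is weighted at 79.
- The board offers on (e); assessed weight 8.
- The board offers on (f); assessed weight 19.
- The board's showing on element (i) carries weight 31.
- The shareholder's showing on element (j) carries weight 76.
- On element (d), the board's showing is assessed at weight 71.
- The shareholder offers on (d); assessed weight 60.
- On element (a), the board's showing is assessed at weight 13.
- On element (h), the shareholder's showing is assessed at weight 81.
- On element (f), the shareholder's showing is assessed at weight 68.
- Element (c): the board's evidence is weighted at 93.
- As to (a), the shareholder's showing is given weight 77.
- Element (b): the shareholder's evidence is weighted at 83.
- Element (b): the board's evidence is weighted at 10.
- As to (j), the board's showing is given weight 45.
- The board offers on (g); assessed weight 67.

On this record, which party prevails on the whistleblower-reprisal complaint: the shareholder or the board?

board

— Issue I —
At Stage I.1 the shareholder must meet a substantially-more-likely showing (weight is at least 70): on (a) the weight is 77 less the opposing 13 gives net 64, which does not reach 70, so (a) does not meet the standard; on (b) the weight is 83 less the opposing 10 gives net 73, which does reach 70, so (b) meets the standard.
  Stage I.1 not carried; the shareholder fails its burden.
So the board prevails on this issue.
— Issue II —
Stage II.1 (shareholder, the preponderance of the evidence, weight is at least 51): (e) net 58−8=50 < 51 — fails.
  Not every element is met, so the shareholder fails to carry Stage II.1.
So the board prevails on this issue.
— Issue III —
At Stage III.1 the shareholder must meet a more-likely-than-not showing (weight is at least 52): on (i) the weight is 76 less the opposing 31 gives net 45, < 52, so (i) does not meet the standard.
  The shareholder does not carry Stage III.1.
So the board prevails on this issue.
Per-issue: Issue I → board; Issue II → board; Issue III → board. The shareholder must prevail on at least one issue; overall, the board prevails.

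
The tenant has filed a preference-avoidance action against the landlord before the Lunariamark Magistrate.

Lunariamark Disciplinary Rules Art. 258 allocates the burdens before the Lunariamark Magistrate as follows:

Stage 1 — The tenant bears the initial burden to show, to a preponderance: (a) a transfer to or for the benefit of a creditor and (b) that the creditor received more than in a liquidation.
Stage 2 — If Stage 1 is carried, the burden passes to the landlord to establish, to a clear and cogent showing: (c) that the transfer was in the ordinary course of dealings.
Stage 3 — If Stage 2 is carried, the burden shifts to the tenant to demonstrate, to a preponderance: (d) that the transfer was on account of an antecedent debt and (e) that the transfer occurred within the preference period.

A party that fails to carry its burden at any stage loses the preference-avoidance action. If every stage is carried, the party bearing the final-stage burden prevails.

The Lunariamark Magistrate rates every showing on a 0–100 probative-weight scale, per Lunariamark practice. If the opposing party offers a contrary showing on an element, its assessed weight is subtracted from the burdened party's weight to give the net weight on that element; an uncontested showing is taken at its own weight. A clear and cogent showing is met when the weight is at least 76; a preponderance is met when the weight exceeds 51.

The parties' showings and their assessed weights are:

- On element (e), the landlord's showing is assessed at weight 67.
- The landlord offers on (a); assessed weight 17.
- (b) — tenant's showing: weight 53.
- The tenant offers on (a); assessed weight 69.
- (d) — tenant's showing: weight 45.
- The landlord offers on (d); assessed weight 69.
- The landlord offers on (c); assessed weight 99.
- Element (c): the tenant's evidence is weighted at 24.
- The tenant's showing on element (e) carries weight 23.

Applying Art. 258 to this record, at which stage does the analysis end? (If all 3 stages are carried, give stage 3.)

At Stage 1 the tenant must meet a preponderance (weight exceeds 51): on (a) the weight is 69 less the opposing 17 gives net 52, which does exceed 51, so (a) meets the standard; on (b) the weight is 53, which does exceed 51, so (b) meets the standard.
  The tenant carries Stage 1; the landlord now bears the burden.
At Stage 2 the landlord must meet a clear and cogent showing (weight is at least 76): on (c) the weight is 99 less the opposing 24 gives net 75, < 76, so (c) does not meet the standard.
  Not every element is met, so the landlord fails to carry Stage 2.
So the tenant prevails.

stage 2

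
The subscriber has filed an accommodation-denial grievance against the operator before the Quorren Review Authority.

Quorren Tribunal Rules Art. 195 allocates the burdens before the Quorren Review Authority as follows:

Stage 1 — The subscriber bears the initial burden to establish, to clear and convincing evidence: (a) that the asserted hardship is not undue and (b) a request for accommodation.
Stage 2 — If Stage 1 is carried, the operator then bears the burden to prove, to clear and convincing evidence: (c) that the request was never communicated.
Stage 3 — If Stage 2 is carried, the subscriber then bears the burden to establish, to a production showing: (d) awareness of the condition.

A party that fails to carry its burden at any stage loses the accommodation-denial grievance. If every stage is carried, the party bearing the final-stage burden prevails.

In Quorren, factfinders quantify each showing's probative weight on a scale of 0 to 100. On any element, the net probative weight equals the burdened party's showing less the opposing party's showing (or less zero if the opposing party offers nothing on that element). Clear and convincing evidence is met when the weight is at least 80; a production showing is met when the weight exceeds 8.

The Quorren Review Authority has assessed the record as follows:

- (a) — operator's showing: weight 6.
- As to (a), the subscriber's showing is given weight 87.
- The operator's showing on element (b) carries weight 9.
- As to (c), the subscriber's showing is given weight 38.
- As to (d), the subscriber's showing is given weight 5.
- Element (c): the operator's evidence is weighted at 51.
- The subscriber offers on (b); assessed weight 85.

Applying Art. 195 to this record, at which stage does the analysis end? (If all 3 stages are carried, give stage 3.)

stage 1

At Stage 1 the subscriber must meet clear and convincing evidence (weight is at least 80): on (a) the weight is 87 less the opposing 6 gives net 81, which does reach 80, so (a) meets the standard; on (b) the weight is 85 less the opposing 9 gives net 76, < 80, so (b) does not meet the standard.
  The subscriber does not carry Stage 1.
So the operator prevails.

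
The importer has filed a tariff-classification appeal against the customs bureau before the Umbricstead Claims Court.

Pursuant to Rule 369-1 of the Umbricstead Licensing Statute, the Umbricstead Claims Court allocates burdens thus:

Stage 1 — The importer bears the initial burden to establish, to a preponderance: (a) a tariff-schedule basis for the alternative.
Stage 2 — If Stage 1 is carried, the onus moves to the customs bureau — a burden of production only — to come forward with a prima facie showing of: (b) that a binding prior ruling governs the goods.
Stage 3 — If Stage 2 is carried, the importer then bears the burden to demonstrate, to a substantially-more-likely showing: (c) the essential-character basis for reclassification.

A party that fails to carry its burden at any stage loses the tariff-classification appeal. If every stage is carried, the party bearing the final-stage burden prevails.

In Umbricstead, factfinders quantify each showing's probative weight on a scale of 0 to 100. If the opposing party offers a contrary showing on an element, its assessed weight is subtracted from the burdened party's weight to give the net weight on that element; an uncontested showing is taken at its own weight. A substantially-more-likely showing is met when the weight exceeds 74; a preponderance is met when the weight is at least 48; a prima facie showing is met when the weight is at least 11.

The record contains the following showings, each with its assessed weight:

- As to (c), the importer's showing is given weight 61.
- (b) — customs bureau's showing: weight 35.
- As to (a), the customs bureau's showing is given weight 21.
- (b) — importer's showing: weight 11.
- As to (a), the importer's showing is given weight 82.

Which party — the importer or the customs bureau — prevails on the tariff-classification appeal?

Stage 1 (importer, a preponderance, weight is at least 48): (a) net 82−21=61 ≥ 48 — meets.
  Stage 1 is satisfied; the onus moves to the customs bureau.
Stage 2 (customs bureau, a prima facie showing, weight is at least 11): (b) net 35−11=24 ≥ 11 — meets.
  The customs bureau carries Stage 2; the importer now bears the burden.
Stage 3 (importer, a substantially-more-likely showing, weight exceeds 74): (c) 61 ≤ 74 — fails.
  Stage 3 not carried; the importer fails its burden.
So the customs bureau prevails.

customs bureau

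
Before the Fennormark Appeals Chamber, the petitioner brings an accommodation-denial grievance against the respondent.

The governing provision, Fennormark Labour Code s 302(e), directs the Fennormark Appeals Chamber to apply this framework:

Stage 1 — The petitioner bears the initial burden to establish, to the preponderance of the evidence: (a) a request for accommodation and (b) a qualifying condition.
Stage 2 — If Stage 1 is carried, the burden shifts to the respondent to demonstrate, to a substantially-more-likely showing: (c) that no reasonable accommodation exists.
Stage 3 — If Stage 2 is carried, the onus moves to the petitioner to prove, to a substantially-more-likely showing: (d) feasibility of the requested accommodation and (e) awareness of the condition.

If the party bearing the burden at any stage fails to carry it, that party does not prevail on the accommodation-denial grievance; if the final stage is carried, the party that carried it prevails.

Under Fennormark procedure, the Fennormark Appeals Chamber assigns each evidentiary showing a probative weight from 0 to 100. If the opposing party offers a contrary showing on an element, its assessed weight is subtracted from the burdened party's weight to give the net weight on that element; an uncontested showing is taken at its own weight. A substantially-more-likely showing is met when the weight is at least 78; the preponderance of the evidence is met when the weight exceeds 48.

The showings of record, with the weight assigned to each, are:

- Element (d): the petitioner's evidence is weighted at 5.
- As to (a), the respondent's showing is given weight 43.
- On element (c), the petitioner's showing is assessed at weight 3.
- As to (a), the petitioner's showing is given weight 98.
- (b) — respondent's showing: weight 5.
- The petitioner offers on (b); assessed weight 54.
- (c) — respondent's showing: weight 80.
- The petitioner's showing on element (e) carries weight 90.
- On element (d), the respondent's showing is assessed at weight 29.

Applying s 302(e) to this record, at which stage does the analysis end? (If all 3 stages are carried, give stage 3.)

Stage 1 (petitioner, the preponderance of the evidence, weight exceeds 48): (a) net 98−43=55 > 48 — meets; (b) net 54−5=49 > 48 — meets.
  All elements met. The burden passes to the respondent.
Stage 2 (respondent, a substantially-more-likely showing, weight is at least 78): (c) net 80−3=77 < 78 — fails.
  Not every element is met, so the respondent fails to carry Stage 2.
The petitioner prevails.

stage 2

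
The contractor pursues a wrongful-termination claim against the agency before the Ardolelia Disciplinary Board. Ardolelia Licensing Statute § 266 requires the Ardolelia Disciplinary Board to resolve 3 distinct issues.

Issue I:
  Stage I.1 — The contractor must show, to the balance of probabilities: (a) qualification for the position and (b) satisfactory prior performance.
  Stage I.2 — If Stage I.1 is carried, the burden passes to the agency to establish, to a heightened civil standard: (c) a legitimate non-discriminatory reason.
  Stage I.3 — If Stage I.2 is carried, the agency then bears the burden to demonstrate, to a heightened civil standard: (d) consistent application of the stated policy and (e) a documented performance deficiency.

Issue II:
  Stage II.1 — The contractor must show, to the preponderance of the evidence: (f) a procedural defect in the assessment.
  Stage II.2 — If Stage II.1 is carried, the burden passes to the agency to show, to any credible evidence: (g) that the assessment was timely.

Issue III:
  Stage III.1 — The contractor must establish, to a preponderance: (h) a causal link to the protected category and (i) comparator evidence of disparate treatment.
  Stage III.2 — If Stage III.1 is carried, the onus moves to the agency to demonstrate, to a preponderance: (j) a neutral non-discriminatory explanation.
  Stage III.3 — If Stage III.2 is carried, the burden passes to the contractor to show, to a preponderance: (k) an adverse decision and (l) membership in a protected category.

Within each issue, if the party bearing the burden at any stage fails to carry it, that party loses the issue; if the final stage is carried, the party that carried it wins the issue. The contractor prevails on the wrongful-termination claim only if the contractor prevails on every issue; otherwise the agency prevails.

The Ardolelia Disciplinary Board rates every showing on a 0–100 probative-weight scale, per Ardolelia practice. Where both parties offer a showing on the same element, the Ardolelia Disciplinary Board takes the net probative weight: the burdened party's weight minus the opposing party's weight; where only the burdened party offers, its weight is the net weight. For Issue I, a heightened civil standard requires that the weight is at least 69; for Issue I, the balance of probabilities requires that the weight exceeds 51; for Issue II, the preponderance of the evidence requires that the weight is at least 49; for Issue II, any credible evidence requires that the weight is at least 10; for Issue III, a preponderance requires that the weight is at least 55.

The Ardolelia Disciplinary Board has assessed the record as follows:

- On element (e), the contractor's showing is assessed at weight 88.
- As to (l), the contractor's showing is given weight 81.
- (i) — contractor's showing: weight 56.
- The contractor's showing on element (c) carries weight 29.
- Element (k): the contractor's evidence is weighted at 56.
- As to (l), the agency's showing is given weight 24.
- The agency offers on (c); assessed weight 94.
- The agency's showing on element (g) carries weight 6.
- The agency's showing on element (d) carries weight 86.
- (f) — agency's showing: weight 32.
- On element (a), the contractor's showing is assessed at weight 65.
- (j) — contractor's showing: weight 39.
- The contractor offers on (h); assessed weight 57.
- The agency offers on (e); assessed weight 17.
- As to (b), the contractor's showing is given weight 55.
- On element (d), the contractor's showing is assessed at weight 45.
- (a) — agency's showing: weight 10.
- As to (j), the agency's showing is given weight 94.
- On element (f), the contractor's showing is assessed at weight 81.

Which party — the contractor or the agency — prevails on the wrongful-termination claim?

contractor

— Issue I —
Stage I.1 — burden on contractor; standard: the balance of probabilities (weight exceeds 51).
    (a): 65 − 10 = 55 > 51 [met]
    (b): 55 > 51 [met]
  Stage I.1 carried; the burden shifts to the agency.
Stage I.2 — burden on agency; standard: a heightened civil standard (weight is at least 69).
    (c): 94 − 29 = 65 < 69 [not met]
  Not every element is met, so the agency fails to carry Stage I.2.
The analysis ends at Stage I.2; the contractor prevails on this issue.
— Issue II —
Stage II.1 (contractor, the preponderance of the evidence, weight is at least 49): (f) net 81−32=49 ≥ 49 — meets.
  Stage II.1 is satisfied; the onus moves to the agency.
Stage II.2 (agency, any credible evidence, weight is at least 10): (g) 6 < 10 — fails.
  Not every element is met, so the agency fails to carry Stage II.2.
The analysis ends at Stage II.2; the contractor prevails on this issue.
— Issue III —
Stage III.1 (contractor, a preponderance, weight is at least 55): (h) 57 ≥ 55 — meets; (i) 56 ≥ 55 — meets.
  Stage III.1 carried; the burden shifts to the agency.
Stage III.2 (agency, a preponderance, weight is at least 55): (j) net 94−39=55 ≥ 55 — meets.
  Stage III.2 is satisfied; the onus moves to the contractor.
Stage III.3 (contractor, a preponderance, weight is at least 55): (k) 56 ≥ 55 — meets; (l) net 81−24=57 ≥ 55 — meets.
  Stage III.3 carried; the final stage is satisfied.
With every stage satisfied, the contractor prevails on this issue.
Per-issue: Issue I → contractor; Issue II → contractor; Issue III → contractor. The contractor must prevail on every issue; overall, the contractor prevails.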